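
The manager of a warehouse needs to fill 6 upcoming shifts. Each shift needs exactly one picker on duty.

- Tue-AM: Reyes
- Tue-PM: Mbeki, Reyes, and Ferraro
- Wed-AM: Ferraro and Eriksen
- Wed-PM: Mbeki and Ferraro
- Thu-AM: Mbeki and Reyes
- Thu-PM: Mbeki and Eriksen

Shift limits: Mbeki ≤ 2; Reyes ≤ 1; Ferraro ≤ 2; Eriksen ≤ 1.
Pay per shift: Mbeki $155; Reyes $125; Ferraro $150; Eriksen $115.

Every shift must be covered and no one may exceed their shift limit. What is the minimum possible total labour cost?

Tue-AM can only be covered by Reyes, so that assignment is forced.
Picking the cheapest available picker for each shift independently would cost $755, but that ignores the shift limits.
An optimal schedule: Tue-AM→Reyes, Tue-PM→Ferraro, Wed-AM→Ferraro, Wed-PM→Mbeki, Thu-AM→Mbeki, Thu-PM→Eriksen.
Total: 125 + 150 + 150 + 155 + 155 + 115 = $850.

$850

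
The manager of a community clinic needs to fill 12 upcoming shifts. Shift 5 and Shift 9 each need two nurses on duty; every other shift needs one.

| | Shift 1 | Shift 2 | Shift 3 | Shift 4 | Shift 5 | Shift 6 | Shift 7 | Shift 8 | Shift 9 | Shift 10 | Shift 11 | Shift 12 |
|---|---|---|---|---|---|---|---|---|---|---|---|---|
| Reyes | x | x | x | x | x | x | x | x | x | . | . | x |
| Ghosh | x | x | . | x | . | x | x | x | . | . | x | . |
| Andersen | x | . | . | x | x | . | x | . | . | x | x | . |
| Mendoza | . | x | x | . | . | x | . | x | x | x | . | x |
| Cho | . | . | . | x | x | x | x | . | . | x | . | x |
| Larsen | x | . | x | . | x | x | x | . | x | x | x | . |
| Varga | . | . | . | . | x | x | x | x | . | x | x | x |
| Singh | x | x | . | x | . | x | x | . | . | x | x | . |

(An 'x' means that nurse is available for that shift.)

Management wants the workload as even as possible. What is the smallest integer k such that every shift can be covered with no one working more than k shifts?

With 8 nurses and 14 worker-slots to fill, someone must work at least ⌈14/8⌉ = 2 shifts, so k ≥ 2.
k = 2 works: Shift 1→Andersen, Shift 2→Ghosh, Shift 3→Reyes, Shift 4→Andersen, Shift 5→Larsen+Varga, Shift 6→Cho, Shift 7→Varga, Shift 8→Ghosh, Shift 9→Reyes+Mendoza, Shift 10→Cho, Shift 11→Larsen, Shift 12→Mendoza.
Loads: Reyes 2, Ghosh 2, Andersen 2, Mendoza 2, Cho 2, Larsen 2, Varga 2, Singh 0 — all ≤ 2.

2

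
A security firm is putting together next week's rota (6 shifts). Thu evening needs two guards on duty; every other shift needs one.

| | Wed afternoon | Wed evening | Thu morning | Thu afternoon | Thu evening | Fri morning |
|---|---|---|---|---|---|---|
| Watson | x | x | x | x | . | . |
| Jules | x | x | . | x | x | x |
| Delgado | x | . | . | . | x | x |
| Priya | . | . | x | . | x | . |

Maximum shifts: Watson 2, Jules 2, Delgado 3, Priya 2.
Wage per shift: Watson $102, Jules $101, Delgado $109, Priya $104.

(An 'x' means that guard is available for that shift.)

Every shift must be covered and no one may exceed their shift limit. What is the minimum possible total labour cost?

$723

Picking the cheapest available guard for each shift independently would cost $711, but that ignores the shift limits.
An optimal schedule: Wed afternoon→Watson, Wed evening→Jules, Thu morning→Priya, Thu afternoon→Watson, Thu evening→Priya+Delgado, Fri morning→Jules.
Total: 102 + 101 + 104 + 102 + 104 + 109 + 101 = $723.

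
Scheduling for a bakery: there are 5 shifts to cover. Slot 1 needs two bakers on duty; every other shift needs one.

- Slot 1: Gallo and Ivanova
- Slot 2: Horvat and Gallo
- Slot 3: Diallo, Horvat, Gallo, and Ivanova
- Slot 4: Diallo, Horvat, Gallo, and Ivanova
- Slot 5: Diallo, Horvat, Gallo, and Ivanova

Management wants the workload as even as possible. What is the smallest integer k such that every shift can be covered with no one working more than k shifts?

2

With 4 bakers and 6 worker-slots to fill, someone must work at least ⌈6/4⌉ = 2 shifts, so k ≥ 2.
k = 2 works: Slot 1→Gallo+Ivanova, Slot 2→Horvat, Slot 3→Diallo, Slot 4→Diallo, Slot 5→Horvat.
Loads: Diallo 2, Horvat 2, Gallo 1, Ivanova 1 — all ≤ 2.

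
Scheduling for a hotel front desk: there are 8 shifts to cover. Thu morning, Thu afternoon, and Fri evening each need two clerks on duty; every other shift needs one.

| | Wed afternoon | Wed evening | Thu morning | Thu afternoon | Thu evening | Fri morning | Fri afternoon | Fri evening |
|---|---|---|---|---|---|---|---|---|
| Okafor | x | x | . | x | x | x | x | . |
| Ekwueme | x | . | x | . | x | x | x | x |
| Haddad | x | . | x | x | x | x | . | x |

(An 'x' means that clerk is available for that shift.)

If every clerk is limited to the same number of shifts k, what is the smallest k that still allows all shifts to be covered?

4

With 3 clerks and 11 worker-slots to fill, someone must work at least ⌈11/3⌉ = 4 shifts, so k ≥ 4.
k = 4 works: Wed afternoon→Okafor, Wed evening→Okafor, Thu morning→Ekwueme+Haddad, Thu afternoon→Okafor+Haddad, Thu evening→Ekwueme, Fri morning→Ekwueme, Fri afternoon→Okafor, Fri evening→Ekwueme+Haddad.
Loads: Okafor 4, Ekwueme 4, Haddad 3 — all ≤ 4.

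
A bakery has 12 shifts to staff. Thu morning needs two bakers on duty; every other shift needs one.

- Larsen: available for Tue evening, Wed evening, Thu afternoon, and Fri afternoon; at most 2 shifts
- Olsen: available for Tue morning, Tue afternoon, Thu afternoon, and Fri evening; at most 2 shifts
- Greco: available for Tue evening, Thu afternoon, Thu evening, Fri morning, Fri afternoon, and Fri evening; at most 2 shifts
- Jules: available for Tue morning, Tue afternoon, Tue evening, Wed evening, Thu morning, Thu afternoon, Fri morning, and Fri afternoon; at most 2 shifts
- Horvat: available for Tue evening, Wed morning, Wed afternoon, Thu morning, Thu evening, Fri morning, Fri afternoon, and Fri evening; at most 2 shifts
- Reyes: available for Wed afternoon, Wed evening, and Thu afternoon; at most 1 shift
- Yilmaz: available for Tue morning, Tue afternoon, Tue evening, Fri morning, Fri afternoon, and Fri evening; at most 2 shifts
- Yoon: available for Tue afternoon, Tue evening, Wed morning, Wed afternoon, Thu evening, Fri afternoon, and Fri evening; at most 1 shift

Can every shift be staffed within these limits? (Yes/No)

Thu morning can only be covered by Jules and Horvat, so that assignment is forced.
One valid schedule: Tue morning→Olsen, Tue afternoon→Olsen, Tue evening→Jules, Wed morning→Horvat, Wed afternoon→Reyes, Wed evening→Larsen, Thu morning→Jules+Horvat, Thu afternoon→Larsen, Thu evening→Greco, Fri morning→Greco, Fri afternoon→Yilmaz, Fri evening→Yilmaz.
Loads: Larsen 2/2, Olsen 2/2, Greco 2/2, Jules 2/2, Horvat 2/2, Reyes 1/1, Yilmaz 2/2, Yoon 0/1 — all within limits.

Yes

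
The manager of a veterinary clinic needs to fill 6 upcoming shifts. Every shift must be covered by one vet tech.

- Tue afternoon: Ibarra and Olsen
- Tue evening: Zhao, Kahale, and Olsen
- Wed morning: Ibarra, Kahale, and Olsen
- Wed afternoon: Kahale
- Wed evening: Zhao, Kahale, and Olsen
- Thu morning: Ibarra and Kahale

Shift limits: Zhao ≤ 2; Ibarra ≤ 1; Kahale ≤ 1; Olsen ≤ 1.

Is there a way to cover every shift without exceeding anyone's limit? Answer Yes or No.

Shifts {Tue afternoon, Wed morning, Wed afternoon, Thu morning} need 4 worker-slots in total, but the vet techs available for any of those shifts (Ibarra, Kahale, and Olsen) can supply at most 3 among them. So no valid schedule exists.

No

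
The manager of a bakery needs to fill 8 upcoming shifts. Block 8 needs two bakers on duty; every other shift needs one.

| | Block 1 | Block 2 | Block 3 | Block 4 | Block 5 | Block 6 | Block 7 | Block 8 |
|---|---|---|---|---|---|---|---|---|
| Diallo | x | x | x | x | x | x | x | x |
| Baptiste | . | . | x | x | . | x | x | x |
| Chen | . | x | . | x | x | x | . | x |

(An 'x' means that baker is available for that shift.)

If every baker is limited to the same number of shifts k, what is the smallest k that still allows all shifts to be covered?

3

With 3 bakers and 9 worker-slots to fill, someone must work at least ⌈9/3⌉ = 3 shifts, so k ≥ 3.
k = 3 works: Block 1→Diallo, Block 2→Diallo, Block 3→Diallo, Block 4→Baptiste, Block 5→Chen, Block 6→Chen, Block 7→Baptiste, Block 8→Baptiste+Chen.
Loads: Diallo 3, Baptiste 3, Chen 3 — all ≤ 3.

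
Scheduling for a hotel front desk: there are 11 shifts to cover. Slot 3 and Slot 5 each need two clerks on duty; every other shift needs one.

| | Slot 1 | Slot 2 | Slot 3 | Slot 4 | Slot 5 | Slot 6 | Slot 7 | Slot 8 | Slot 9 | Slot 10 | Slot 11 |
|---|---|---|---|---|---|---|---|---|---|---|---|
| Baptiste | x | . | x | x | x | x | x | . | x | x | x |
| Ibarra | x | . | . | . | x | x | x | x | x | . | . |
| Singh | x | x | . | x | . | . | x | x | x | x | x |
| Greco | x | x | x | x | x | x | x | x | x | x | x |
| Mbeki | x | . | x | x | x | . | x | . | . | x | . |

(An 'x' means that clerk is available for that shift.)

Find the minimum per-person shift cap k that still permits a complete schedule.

3

With 5 clerks and 13 worker-slots to fill, someone must work at least ⌈13/5⌉ = 3 shifts, so k ≥ 3.
k = 3 works: Slot 1→Ibarra, Slot 2→Singh, Slot 3→Baptiste+Greco, Slot 4→Singh, Slot 5→Greco+Mbeki, Slot 6→Baptiste, Slot 7→Greco, Slot 8→Ibarra, Slot 9→Ibarra, Slot 10→Singh, Slot 11→Baptiste.
Loads: Baptiste 3, Ibarra 3, Singh 3, Greco 3, Mbeki 1 — all ≤ 3.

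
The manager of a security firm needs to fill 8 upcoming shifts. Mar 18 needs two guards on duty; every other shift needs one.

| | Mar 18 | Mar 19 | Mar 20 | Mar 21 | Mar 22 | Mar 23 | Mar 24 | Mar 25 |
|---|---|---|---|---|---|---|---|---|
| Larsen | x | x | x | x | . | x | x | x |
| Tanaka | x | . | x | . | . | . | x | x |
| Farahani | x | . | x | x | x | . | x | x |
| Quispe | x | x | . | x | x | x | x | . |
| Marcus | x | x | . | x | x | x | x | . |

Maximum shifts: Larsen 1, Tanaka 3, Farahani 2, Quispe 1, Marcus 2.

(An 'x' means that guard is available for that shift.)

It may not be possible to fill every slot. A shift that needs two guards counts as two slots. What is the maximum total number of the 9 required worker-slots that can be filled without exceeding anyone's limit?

Total capacity across all guards is 1+3+2+1+2 = 9, and 9 slots are needed, so at most 9 can be filled.
An assignment achieving 9: Mar 18→Tanaka+Marcus, Mar 19→Larsen, Mar 20→Tanaka, Mar 21→Farahani, Mar 22→Farahani, Mar 23→Quispe, Mar 24→Marcus, Mar 25→Tanaka.
Loads: Larsen 1/1, Tanaka 3/3, Farahani 2/2, Quispe 1/1, Marcus 2/2.

9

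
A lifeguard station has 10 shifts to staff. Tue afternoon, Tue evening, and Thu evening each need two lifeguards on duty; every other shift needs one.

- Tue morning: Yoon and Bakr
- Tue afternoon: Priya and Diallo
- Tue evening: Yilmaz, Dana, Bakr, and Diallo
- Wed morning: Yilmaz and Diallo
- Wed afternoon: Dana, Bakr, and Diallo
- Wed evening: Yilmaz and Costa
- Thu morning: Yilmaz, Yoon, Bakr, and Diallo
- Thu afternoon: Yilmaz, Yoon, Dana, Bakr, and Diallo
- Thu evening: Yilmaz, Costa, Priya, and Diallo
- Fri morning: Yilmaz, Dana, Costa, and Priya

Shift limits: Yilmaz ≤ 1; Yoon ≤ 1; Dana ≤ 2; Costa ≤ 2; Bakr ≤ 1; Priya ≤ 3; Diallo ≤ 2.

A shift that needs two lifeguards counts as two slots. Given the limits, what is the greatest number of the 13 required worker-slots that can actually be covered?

Total capacity across all lifeguards is 1+1+2+2+1+3+2 = 12, and 13 slots are needed, so at most 12 can be filled.
An assignment achieving 12: Tue morning→Yoon, Tue afternoon→Priya+Diallo, Tue evening→Dana+Bakr, Wed morning→Yilmaz, Wed afternoon→Dana, Wed evening→Costa, Thu morning→Diallo, Thu evening→Costa+Priya, Fri morning→Priya.
Loads: Yilmaz 1/1, Yoon 1/1, Dana 2/2, Costa 2/2, Bakr 1/1, Priya 3/3, Diallo 2/2.

12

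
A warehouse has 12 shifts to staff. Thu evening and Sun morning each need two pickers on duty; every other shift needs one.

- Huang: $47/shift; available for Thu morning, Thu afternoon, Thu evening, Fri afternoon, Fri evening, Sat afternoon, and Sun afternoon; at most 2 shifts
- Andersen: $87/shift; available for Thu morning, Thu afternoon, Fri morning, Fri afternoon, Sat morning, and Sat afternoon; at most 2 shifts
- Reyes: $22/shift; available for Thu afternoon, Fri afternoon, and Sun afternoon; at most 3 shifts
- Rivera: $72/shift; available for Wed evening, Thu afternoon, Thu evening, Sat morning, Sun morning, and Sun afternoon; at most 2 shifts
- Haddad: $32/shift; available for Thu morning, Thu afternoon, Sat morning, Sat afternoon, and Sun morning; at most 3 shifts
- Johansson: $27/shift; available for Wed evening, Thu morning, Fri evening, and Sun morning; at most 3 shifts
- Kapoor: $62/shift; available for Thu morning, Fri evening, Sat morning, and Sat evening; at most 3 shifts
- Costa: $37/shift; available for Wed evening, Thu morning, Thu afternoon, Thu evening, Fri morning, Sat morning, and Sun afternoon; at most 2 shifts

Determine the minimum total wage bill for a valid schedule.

Sat evening can only be covered by Kapoor, so that assignment is forced.
Picking the cheapest available picker for each shift independently would cost $453, but that ignores the shift limits.
An optimal schedule: Wed evening→Johansson, Thu morning→Huang, Thu afternoon→Reyes, Thu evening→Costa+Huang, Fri morning→Costa, Fri afternoon→Reyes, Fri evening→Johansson, Sat morning→Haddad, Sat afternoon→Haddad, Sat evening→Kapoor, Sun morning→Johansson+Haddad, Sun afternoon→Reyes.
Total: 27 + 47 + 22 + 37 + 47 + 37 + 22 + 27 + 32 + 32 + 62 + 27 + 32 + 22 = $473.

$473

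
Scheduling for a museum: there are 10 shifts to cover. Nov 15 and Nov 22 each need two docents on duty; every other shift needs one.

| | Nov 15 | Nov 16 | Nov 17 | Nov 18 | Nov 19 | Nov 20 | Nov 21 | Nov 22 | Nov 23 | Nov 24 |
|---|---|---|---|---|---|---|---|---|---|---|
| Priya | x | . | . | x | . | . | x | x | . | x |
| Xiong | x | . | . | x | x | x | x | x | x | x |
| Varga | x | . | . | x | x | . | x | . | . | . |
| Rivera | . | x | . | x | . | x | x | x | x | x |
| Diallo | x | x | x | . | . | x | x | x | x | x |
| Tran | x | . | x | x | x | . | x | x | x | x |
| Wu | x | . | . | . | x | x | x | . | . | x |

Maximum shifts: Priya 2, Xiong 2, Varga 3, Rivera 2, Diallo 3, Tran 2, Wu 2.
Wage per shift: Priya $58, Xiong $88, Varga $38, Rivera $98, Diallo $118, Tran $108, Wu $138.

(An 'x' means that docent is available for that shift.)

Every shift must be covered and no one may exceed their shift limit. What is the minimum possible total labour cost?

Picking the cheapest available docent for each shift independently would cost $796, but that ignores the shift limits.
An optimal schedule: Nov 15→Tran+Diallo, Nov 16→Rivera, Nov 17→Tran, Nov 18→Varga, Nov 19→Varga, Nov 20→Xiong, Nov 21→Varga, Nov 22→Priya+Rivera, Nov 23→Xiong, Nov 24→Priya.
Total: 108 + 118 + 98 + 108 + 38 + 38 + 88 + 38 + 58 + 98 + 88 + 58 = $936.

$936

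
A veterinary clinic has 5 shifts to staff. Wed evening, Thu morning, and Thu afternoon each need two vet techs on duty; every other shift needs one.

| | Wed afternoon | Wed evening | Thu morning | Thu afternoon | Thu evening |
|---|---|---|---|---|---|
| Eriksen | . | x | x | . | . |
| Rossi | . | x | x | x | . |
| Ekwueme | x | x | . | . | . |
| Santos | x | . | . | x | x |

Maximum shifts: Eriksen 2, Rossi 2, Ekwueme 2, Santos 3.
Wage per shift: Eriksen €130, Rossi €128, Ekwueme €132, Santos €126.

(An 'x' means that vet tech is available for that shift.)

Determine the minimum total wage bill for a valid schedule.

Thu morning can only be covered by Eriksen and Rossi, so that assignment is forced.
Thu afternoon can only be covered by Rossi and Santos, so that assignment is forced.
Thu evening can only be covered by Santos, so that assignment is forced.
Picking the cheapest available vet tech for each shift independently would cost €1022, but that ignores the shift limits.
An optimal schedule: Wed afternoon→Santos, Wed evening→Eriksen+Ekwueme, Thu morning→Rossi+Eriksen, Thu afternoon→Santos+Rossi, Thu evening→Santos.
Total: 126 + 130 + 132 + 128 + 130 + 126 + 128 + 126 = €1026.

€1026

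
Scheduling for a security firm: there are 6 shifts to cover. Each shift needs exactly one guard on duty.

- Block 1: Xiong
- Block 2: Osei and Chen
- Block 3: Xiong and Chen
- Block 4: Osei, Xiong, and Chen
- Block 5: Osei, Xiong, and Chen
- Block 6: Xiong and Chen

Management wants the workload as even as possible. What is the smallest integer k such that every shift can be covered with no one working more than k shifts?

With 3 guards and 6 worker-slots to fill, someone must work at least ⌈6/3⌉ = 2 shifts, so k ≥ 2.
k = 2 works: Block 1→Xiong, Block 2→Osei, Block 3→Xiong, Block 4→Osei, Block 5→Chen, Block 6→Chen.
Loads: Osei 2, Xiong 2, Chen 2 — all ≤ 2.

2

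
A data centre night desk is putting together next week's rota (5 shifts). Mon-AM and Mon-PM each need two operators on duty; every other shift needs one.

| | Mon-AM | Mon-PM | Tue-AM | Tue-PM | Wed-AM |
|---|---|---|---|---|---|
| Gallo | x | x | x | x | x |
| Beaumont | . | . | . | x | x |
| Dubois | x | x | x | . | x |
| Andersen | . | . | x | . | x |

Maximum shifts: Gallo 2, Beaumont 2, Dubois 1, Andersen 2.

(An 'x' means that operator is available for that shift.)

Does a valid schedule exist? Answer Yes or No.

Total capacity is 7 and 7 slots are needed, so capacity alone doesn't rule it out.
Shifts {Mon-AM, Mon-PM} need 4 worker-slots in total, but the operators available for any of those shifts (Gallo and Dubois) can supply at most 3 among them. So no valid schedule exists.

No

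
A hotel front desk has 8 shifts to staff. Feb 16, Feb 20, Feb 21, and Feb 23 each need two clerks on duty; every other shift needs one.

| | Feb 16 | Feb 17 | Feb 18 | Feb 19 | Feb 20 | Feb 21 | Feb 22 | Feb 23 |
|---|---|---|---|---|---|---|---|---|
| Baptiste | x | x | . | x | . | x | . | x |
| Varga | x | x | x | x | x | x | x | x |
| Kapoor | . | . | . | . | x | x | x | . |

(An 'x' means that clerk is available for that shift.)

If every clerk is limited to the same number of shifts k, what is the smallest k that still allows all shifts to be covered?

5

With 3 clerks and 12 worker-slots to fill, someone must work at least ⌈12/3⌉ = 4 shifts, so k ≥ 4.
k = 4 is infeasible (exhaustive check).
k = 5 works: Feb 16→Baptiste+Varga, Feb 17→Baptiste, Feb 18→Varga, Feb 19→Baptiste, Feb 20→Varga+Kapoor, Feb 21→Baptiste+Kapoor, Feb 22→Varga, Feb 23→Baptiste+Varga.
Loads: Baptiste 5, Varga 5, Kapoor 2 — all ≤ 5.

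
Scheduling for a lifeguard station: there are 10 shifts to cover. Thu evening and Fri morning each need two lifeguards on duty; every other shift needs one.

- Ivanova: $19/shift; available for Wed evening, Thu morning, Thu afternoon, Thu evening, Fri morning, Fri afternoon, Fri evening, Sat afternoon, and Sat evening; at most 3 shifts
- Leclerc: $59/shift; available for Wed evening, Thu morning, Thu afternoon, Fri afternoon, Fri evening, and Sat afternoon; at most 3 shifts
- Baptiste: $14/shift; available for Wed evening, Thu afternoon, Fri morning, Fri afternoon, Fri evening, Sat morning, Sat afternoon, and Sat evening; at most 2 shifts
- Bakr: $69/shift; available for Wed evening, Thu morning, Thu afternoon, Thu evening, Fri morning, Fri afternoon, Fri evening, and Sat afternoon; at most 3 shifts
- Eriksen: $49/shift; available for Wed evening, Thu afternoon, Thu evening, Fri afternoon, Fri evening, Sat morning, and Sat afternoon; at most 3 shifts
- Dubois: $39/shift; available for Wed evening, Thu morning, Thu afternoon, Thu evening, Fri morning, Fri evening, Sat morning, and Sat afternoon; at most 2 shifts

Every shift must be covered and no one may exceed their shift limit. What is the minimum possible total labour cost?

$428

Picking the cheapest available lifeguard for each shift independently would cost $208, but that ignores the shift limits.
An optimal schedule: Wed evening→Eriksen, Thu morning→Ivanova, Thu afternoon→Eriksen, Thu evening→Dubois+Eriksen, Fri morning→Ivanova+Dubois, Fri afternoon→Ivanova, Fri evening→Leclerc, Sat morning→Baptiste, Sat afternoon→Leclerc, Sat evening→Baptiste.
Total: 49 + 19 + 49 + 39 + 49 + 19 + 39 + 19 + 59 + 14 + 59 + 14 = $428.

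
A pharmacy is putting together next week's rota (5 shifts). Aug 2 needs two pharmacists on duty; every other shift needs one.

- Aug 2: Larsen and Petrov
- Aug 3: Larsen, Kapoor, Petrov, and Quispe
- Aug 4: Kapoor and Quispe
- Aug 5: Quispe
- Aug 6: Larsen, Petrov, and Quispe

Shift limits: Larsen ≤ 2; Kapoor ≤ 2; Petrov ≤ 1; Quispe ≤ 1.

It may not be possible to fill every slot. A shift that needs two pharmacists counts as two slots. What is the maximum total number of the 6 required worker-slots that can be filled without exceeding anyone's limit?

Total capacity across all pharmacists is 2+2+1+1 = 6, and 6 slots are needed, so at most 6 can be filled.
An assignment achieving 6: Aug 2→Larsen+Petrov, Aug 3→Kapoor, Aug 4→Kapoor, Aug 5→Quispe, Aug 6→Larsen.
Loads: Larsen 2/2, Kapoor 2/2, Petrov 1/1, Quispe 1/1.

6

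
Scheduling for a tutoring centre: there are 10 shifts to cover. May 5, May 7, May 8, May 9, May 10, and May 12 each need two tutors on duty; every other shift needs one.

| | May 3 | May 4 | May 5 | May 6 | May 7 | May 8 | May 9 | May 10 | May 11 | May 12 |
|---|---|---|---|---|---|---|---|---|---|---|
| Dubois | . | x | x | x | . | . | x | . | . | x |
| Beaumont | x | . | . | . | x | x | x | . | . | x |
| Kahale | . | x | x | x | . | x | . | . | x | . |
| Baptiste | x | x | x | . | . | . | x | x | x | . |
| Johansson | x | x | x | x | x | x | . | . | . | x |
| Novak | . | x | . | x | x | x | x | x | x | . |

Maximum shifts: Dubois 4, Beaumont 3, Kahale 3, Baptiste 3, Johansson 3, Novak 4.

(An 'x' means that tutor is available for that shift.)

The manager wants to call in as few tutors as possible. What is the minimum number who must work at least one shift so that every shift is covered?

16 slots to fill and no one can take more than 4, so at least ⌈16/4⌉ = 4 tutors are needed.
Any 4 tutors together have capacity at most 4+4+3+3 = 14 < 16 slots, so 4 can never suffice.
Dubois, Beaumont, Kahale, Baptiste, and Novak alone can cover everything: May 3→Beaumont, May 4→Dubois, May 5→Dubois+Kahale, May 6→Dubois, May 7→Beaumont+Novak, May 8→Kahale+Novak, May 9→Baptiste+Novak, May 10→Baptiste+Novak, May 11→Kahale, May 12→Dubois+Beaumont.

5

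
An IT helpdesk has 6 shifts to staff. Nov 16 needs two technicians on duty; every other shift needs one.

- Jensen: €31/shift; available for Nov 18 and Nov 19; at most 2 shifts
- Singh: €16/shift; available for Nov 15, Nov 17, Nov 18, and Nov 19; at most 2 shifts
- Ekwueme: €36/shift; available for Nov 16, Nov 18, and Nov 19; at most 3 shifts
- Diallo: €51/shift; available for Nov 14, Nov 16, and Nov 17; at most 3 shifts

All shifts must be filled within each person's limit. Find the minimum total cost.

€232

Nov 14 can only be covered by Diallo, so that assignment is forced.
Nov 15 can only be covered by Singh, so that assignment is forced.
Nov 16 can only be covered by Ekwueme and Diallo, so that assignment is forced.
Picking the cheapest available technician for each shift independently would cost €202, but that ignores the shift limits.
An optimal schedule: Nov 14→Diallo, Nov 15→Singh, Nov 16→Ekwueme+Diallo, Nov 17→Singh, Nov 18→Jensen, Nov 19→Jensen.
Total: 51 + 16 + 36 + 51 + 16 + 31 + 31 = €232.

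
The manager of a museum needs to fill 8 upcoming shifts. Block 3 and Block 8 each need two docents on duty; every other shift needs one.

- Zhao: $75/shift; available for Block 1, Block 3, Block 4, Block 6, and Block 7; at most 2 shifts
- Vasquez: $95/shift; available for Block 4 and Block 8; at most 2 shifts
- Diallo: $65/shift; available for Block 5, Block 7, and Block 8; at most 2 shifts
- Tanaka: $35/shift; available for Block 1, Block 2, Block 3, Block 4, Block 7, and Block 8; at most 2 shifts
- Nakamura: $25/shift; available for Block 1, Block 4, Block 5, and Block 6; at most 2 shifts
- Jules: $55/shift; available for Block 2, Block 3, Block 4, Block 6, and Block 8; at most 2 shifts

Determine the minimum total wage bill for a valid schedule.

Picking the cheapest available docent for each shift independently would cost $350, but that ignores the shift limits.
An optimal schedule: Block 1→Nakamura, Block 2→Tanaka, Block 3→Tanaka+Jules, Block 4→Zhao, Block 5→Nakamura, Block 6→Zhao, Block 7→Diallo, Block 8→Jules+Diallo.
Total: 25 + 35 + 35 + 55 + 75 + 25 + 75 + 65 + 55 + 65 = $510.

$510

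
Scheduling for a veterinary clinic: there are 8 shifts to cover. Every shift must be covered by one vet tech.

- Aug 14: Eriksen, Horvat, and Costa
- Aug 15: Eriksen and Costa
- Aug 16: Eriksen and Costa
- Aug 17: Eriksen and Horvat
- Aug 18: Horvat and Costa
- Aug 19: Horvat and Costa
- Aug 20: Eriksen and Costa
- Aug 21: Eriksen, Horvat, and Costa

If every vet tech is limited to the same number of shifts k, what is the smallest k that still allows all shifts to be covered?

With 3 vet techs and 8 worker-slots to fill, someone must work at least ⌈8/3⌉ = 3 shifts, so k ≥ 3.
k = 3 works: Aug 14→Horvat, Aug 15→Eriksen, Aug 16→Eriksen, Aug 17→Eriksen, Aug 18→Horvat, Aug 19→Horvat, Aug 20→Costa, Aug 21→Costa.
Loads: Eriksen 3, Horvat 3, Costa 2 — all ≤ 3.

3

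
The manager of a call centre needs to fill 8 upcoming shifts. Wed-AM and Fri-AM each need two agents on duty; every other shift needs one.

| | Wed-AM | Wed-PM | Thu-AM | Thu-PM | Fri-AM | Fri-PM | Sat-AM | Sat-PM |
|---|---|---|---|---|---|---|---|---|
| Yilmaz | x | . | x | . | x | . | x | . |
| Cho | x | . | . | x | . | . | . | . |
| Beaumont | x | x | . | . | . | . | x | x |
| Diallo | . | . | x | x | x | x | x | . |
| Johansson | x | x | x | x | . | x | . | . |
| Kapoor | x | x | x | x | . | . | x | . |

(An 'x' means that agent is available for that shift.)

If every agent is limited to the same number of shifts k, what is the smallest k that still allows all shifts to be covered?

2

With 6 agents and 10 worker-slots to fill, someone must work at least ⌈10/6⌉ = 2 shifts, so k ≥ 2.
k = 2 works: Wed-AM→Cho+Johansson, Wed-PM→Beaumont, Thu-AM→Yilmaz, Thu-PM→Cho, Fri-AM→Yilmaz+Diallo, Fri-PM→Diallo, Sat-AM→Kapoor, Sat-PM→Beaumont.
Loads: Yilmaz 2, Cho 2, Beaumont 2, Diallo 2, Johansson 1, Kapoor 1 — all ≤ 2.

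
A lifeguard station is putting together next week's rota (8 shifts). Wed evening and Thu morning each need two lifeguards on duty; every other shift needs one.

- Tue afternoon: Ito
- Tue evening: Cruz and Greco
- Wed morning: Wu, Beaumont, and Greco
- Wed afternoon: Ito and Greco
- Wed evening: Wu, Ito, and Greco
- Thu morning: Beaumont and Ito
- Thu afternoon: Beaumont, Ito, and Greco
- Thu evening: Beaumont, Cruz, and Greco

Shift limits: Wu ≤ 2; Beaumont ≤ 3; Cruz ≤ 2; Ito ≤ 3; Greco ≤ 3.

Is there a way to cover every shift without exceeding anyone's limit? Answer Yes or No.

Tue afternoon can only be covered by Ito, so that assignment is forced.
Thu morning can only be covered by Beaumont and Ito, so that assignment is forced.
One valid schedule: Tue afternoon→Ito, Tue evening→Cruz, Wed morning→Wu, Wed afternoon→Ito, Wed evening→Wu+Greco, Thu morning→Beaumont+Ito, Thu afternoon→Beaumont, Thu evening→Beaumont.
Loads: Wu 2/2, Beaumont 3/3, Cruz 1/2, Ito 3/3, Greco 1/3 — all within limits.

Yes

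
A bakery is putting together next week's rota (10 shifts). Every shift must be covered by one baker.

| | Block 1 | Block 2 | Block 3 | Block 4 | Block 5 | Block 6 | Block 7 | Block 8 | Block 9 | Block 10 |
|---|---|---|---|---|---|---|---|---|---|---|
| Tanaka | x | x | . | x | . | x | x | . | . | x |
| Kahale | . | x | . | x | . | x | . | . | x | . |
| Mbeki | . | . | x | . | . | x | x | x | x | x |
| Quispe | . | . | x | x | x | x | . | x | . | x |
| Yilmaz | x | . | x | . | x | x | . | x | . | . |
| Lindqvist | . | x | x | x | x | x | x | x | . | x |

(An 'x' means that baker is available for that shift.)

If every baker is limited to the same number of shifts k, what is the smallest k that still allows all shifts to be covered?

2

With 6 bakers and 10 worker-slots to fill, someone must work at least ⌈10/6⌉ = 2 shifts, so k ≥ 2.
k = 2 works: Block 1→Tanaka, Block 2→Tanaka, Block 3→Mbeki, Block 4→Kahale, Block 5→Quispe, Block 6→Yilmaz, Block 7→Mbeki, Block 8→Quispe, Block 9→Kahale, Block 10→Lindqvist.
Loads: Tanaka 2, Kahale 2, Mbeki 2, Quispe 2, Yilmaz 1, Lindqvist 1 — all ≤ 2.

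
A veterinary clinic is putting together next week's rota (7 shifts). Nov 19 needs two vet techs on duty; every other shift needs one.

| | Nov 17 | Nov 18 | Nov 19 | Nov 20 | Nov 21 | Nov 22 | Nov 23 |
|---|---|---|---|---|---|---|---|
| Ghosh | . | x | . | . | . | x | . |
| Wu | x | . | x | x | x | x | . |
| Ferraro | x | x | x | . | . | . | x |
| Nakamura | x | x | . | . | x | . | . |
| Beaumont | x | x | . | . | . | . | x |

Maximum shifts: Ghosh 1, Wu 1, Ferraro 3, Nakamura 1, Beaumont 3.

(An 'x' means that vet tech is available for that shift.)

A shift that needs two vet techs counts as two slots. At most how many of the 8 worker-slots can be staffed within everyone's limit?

7

Total capacity across all vet techs is 1+1+3+1+3 = 9, and 8 slots are needed, so at most 8 can be filled.
Shifts {Nov 19, Nov 20} need 3 slots but only Wu and Ferraro are available for them, supplying at most 2 — so at least 1 slot must go unfilled.
An assignment achieving 7: Nov 17→Ferraro, Nov 18→Beaumont, Nov 19→Ferraro, Nov 20→Wu, Nov 21→Nakamura, Nov 22→Ghosh, Nov 23→Ferraro.
Loads: Ghosh 1/1, Wu 1/1, Ferraro 3/3, Nakamura 1/1, Beaumont 1/3.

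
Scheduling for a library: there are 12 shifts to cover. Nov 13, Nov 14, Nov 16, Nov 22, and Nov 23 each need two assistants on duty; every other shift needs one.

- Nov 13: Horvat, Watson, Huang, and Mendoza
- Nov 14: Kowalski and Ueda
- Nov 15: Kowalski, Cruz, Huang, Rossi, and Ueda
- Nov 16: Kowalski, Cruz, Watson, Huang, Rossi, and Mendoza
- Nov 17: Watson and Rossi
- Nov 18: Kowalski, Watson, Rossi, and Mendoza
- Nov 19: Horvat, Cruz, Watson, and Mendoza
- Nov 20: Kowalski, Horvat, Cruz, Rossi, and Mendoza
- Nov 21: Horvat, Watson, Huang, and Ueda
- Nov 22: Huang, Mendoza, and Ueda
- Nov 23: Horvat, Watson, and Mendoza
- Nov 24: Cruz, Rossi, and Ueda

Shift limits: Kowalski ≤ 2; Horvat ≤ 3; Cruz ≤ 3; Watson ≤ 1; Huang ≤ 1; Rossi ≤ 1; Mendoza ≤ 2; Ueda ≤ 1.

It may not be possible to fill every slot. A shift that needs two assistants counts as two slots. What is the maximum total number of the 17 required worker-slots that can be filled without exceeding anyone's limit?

14

Total capacity across all assistants is 2+3+3+1+1+1+2+1 = 14, and 17 slots are needed, so at most 14 can be filled.
An assignment achieving 14: Nov 13→Horvat, Nov 14→Kowalski+Ueda, Nov 15→Cruz, Nov 16→Rossi, Nov 17→Watson, Nov 18→Kowalski, Nov 19→Horvat, Nov 20→Cruz, Nov 22→Huang+Mendoza, Nov 23→Horvat+Mendoza, Nov 24→Cruz.
Loads: Kowalski 2/2, Horvat 3/3, Cruz 3/3, Watson 1/1, Huang 1/1, Rossi 1/1, Mendoza 2/2, Ueda 1/1.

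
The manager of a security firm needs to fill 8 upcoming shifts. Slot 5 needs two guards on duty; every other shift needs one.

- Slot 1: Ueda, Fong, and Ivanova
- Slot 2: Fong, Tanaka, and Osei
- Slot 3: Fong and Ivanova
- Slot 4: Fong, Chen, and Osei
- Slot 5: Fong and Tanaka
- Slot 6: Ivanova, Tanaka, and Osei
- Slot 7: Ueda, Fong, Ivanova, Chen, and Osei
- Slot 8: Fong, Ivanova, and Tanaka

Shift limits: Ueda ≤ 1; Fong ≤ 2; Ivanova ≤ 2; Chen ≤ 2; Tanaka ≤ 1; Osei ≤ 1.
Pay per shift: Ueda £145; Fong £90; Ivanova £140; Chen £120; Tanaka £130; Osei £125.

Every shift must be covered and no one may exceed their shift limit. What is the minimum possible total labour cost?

£1100

Slot 5 can only be covered by Fong and Tanaka, so that assignment is forced.
Picking the cheapest available guard for each shift independently would cost £885, but that ignores the shift limits.
An optimal schedule: Slot 1→Ueda, Slot 2→Osei, Slot 3→Fong, Slot 4→Chen, Slot 5→Fong+Tanaka, Slot 6→Ivanova, Slot 7→Chen, Slot 8→Ivanova.
Total: 145 + 125 + 90 + 120 + 90 + 130 + 140 + 120 + 140 = £1100.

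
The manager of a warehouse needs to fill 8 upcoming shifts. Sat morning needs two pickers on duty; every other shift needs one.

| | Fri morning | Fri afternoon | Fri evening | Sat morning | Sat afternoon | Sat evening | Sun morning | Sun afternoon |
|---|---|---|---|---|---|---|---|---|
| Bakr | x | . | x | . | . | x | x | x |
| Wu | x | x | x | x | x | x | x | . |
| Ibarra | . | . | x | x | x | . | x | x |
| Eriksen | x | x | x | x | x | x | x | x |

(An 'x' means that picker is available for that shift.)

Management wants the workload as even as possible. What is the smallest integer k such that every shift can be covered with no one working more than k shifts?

With 4 pickers and 9 worker-slots to fill, someone must work at least ⌈9/4⌉ = 3 shifts, so k ≥ 3.
k = 3 works: Fri morning→Bakr, Fri afternoon→Wu, Fri evening→Ibarra, Sat morning→Wu+Ibarra, Sat afternoon→Wu, Sat evening→Bakr, Sun morning→Ibarra, Sun afternoon→Bakr.
Loads: Bakr 3, Wu 3, Ibarra 3, Eriksen 0 — all ≤ 3.

3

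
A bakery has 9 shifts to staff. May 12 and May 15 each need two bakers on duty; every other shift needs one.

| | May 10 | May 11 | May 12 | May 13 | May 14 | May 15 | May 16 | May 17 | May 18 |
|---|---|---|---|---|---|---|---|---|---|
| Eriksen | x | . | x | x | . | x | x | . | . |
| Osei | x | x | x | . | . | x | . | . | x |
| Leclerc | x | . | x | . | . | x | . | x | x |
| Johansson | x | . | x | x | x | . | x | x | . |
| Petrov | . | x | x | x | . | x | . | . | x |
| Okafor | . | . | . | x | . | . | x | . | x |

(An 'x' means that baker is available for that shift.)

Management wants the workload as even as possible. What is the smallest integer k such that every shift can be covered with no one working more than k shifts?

With 6 bakers and 11 worker-slots to fill, someone must work at least ⌈11/6⌉ = 2 shifts, so k ≥ 2.
k = 2 works: May 10→Eriksen, May 11→Osei, May 12→Leclerc+Petrov, May 13→Johansson, May 14→Johansson, May 15→Osei+Petrov, May 16→Eriksen, May 17→Leclerc, May 18→Okafor.
Loads: Eriksen 2, Osei 2, Leclerc 2, Johansson 2, Petrov 2, Okafor 1 — all ≤ 2.

2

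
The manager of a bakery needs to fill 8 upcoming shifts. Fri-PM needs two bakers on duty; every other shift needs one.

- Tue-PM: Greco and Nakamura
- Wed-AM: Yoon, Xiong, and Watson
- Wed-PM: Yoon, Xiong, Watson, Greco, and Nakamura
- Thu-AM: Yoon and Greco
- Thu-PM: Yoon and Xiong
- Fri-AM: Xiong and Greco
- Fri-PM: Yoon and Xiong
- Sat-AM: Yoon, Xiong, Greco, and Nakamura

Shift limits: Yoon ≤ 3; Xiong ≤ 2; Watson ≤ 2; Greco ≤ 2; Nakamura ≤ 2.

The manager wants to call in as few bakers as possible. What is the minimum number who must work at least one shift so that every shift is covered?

4

9 slots to fill and no one can take more than 3, so at least ⌈9/3⌉ = 3 bakers are needed.
Any 3 bakers together have capacity at most 3+2+2 = 7 < 9 slots, so 3 can never suffice.
Yoon, Xiong, Watson, and Greco alone can cover everything: Tue-PM→Greco, Wed-AM→Watson, Wed-PM→Watson, Thu-AM→Yoon, Thu-PM→Yoon, Fri-AM→Xiong, Fri-PM→Yoon+Xiong, Sat-AM→Greco.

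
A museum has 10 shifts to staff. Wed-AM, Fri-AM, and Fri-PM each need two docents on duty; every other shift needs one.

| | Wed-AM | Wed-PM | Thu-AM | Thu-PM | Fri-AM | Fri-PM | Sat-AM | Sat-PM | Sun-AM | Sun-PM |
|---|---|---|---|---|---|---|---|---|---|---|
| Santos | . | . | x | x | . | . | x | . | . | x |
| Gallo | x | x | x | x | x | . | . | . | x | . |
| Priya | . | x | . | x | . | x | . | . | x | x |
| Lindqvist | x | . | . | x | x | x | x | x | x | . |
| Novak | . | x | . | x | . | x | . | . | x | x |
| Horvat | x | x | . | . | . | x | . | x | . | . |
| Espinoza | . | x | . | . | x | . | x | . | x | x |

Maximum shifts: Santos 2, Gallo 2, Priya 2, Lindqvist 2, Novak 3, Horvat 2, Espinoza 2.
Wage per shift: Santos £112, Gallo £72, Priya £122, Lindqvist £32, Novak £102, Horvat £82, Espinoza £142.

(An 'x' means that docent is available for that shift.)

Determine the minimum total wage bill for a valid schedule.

£1146

Picking the cheapest available docent for each shift independently would cost £696, but that ignores the shift limits.
An optimal schedule: Wed-AM→Lindqvist+Horvat, Wed-PM→Novak, Thu-AM→Gallo, Thu-PM→Santos, Fri-AM→Lindqvist+Gallo, Fri-PM→Novak+Priya, Sat-AM→Santos, Sat-PM→Horvat, Sun-AM→Priya, Sun-PM→Novak.
Total: 32 + 82 + 102 + 72 + 112 + 32 + 72 + 102 + 122 + 112 + 82 + 122 + 102 = £1146.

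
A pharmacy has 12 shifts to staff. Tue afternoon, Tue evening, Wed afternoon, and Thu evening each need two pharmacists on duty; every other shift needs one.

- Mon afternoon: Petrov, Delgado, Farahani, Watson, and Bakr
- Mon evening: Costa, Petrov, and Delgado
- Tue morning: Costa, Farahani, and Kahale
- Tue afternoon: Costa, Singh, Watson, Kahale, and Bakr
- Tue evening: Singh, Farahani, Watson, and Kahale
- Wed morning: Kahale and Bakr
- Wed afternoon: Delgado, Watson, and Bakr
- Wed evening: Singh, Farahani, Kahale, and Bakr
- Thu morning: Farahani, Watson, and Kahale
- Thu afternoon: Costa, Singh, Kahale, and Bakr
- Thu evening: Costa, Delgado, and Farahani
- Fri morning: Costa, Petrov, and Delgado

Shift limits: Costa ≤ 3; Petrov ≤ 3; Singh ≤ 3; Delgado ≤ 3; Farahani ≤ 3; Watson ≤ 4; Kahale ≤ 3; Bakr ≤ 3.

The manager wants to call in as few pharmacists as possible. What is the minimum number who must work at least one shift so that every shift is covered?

16 slots to fill and no one can take more than 4, so at least ⌈16/4⌉ = 4 pharmacists are needed.
Any 4 pharmacists together have capacity at most 4+3+3+3 = 13 < 16 slots, so 4 can never suffice.
Costa, Petrov, Farahani, Watson, and Bakr alone can cover everything: Mon afternoon→Petrov, Mon evening→Petrov, Tue morning→Costa, Tue afternoon→Watson+Bakr, Tue evening→Farahani+Watson, Wed morning→Bakr, Wed afternoon→Watson+Bakr, Wed evening→Farahani, Thu morning→Watson, Thu afternoon→Costa, Thu evening→Costa+Farahani, Fri morning→Petrov.

5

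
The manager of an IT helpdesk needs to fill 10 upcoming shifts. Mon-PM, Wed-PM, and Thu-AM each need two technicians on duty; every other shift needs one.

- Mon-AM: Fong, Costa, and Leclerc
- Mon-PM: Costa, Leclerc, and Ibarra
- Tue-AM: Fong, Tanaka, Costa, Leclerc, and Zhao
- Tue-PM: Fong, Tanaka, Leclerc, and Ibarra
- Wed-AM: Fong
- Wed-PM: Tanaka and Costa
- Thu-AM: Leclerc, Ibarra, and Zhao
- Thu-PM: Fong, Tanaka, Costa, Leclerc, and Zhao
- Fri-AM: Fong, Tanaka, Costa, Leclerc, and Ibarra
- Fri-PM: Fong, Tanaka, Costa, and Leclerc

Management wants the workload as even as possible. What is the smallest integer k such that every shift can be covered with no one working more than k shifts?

3

With 6 technicians and 13 worker-slots to fill, someone must work at least ⌈13/6⌉ = 3 shifts, so k ≥ 3.
k = 3 works: Mon-AM→Fong, Mon-PM→Costa+Leclerc, Tue-AM→Tanaka, Tue-PM→Fong, Wed-AM→Fong, Wed-PM→Tanaka+Costa, Thu-AM→Leclerc+Ibarra, Thu-PM→Costa, Fri-AM→Leclerc, Fri-PM→Tanaka.
Loads: Fong 3, Tanaka 3, Costa 3, Leclerc 3, Ibarra 1, Zhao 0 — all ≤ 3.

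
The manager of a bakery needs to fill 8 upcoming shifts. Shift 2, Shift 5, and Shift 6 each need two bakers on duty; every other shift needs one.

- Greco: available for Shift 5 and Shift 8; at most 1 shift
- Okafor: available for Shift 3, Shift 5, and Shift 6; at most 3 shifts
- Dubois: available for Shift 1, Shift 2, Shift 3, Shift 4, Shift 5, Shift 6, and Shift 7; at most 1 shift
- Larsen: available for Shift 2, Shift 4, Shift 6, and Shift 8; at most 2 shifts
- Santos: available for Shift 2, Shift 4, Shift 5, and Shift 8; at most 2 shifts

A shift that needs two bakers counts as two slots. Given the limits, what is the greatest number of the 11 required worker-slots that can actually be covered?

Total capacity across all bakers is 1+3+1+2+2 = 9, and 11 slots are needed, so at most 9 can be filled.
An assignment achieving 9: Shift 1→Dubois, Shift 2→Larsen+Santos, Shift 3→Okafor, Shift 4→Larsen, Shift 5→Okafor+Santos, Shift 6→Okafor, Shift 8→Greco.
Loads: Greco 1/1, Okafor 3/3, Dubois 1/1, Larsen 2/2, Santos 2/2.

9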